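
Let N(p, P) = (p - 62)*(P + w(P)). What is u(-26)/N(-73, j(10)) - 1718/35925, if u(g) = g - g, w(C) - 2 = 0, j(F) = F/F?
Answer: -1718/35925 ≈ -0.047822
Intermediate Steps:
j(F) = 1
w(C) = 2 (w(C) = 2 + 0 = 2)
N(p, P) = (-62 + p)*(2 + P) (N(p, P) = (p - 62)*(P + 2) = (-62 + p)*(2 + P))
u(g) = 0
u(-26)/N(-73, j(10)) - 1718/35925 = 0/(-124 - 62*1 + 2*(-73) + 1*(-73)) - 1718/35925 = 0/(-124 - 62 - 146 - 73) - 1718*1/35925 = 0/(-405) - 1718/35925 = 0*(-1/405) - 1718/35925 = 0 - 1718/35925 = -1718/35925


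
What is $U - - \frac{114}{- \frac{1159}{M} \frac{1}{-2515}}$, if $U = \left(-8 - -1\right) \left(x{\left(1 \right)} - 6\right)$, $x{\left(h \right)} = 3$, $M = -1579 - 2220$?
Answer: $- \frac{57325629}{61} \approx -9.3976 \cdot 10^{5}$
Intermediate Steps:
$M = -3799$ ($M = -1579 - 2220 = -3799$)
$U = 21$ ($U = \left(-8 - -1\right) \left(3 - 6\right) = \left(-8 + 1\right) \left(-3\right) = \left(-7\right) \left(-3\right) = 21$)
$U - - \frac{114}{- \frac{1159}{M} \frac{1}{-2515}} = 21 - - \frac{114}{- \frac{1159}{-3799} \frac{1}{-2515}} = 21 - - \frac{114}{\left(-1159\right) \left(- \frac{1}{3799}\right) \left(- \frac{1}{2515}\right)} = 21 - - \frac{114}{\frac{1159}{3799} \left(- \frac{1}{2515}\right)} = 21 - - \frac{114}{- \frac{1159}{9554485}} = 21 - \left(-114\right) \left(- \frac{9554485}{1159}\right) = 21 - \frac{57326910}{61} = - \frac{57325629}{61}$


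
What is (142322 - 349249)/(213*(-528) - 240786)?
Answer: 206927/353250 ≈ 0.58578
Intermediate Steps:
(142322 - 349249)/(213*(-528) - 240786) = -206927/(-112464 - 240786) = -206927/(-353250) = -206927*(-1/353250) = 206927/353250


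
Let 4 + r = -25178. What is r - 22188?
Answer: -47370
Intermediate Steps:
r = -25182 (r = -4 - 25178 = -25182)
r - 22188 = -25182 - 22188 = -47370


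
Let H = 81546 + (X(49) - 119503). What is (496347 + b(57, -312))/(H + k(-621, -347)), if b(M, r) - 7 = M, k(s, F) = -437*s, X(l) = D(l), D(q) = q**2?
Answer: 496411/235821 ≈ 2.1050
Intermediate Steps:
X(l) = l**2
b(M, r) = 7 + M
H = -35556 (H = 81546 + (49**2 - 119503) = 81546 + (2401 - 119503) = 81546 - 117102 = -35556)
(496347 + b(57, -312))/(H + k(-621, -347)) = (496347 + (7 + 57))/(-35556 - 437*(-621)) = (496347 + 64)/(-35556 + 271377) = 496411/235821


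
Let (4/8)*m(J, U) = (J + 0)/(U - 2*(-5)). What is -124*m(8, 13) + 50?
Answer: -834/23 ≈ -36.261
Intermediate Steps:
m(J, U) = 2*J/(10 + U) (m(J, U) = 2*((J + 0)/(U - 2*(-5))) = 2*(J/(U + 10)) = 2*(J/(10 + U)) = 2*J/(10 + U))
-124*m(8, 13) + 50 = -248*8/(10 + 13) + 50 = -248*8/23 + 50 = -124*16/23 + 50 = -1984/23 + 50 = -834/23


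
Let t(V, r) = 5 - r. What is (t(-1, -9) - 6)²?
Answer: 64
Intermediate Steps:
(t(-1, -9) - 6)² = ((5 - 1*(-9)) - 6)² = ((5 + 9) - 6)² = (14 - 6)² = 8² = 64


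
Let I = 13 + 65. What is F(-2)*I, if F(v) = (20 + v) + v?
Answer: 1248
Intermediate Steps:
F(v) = 20 + 2*v
I = 78
F(-2)*I = (20 + 2*(-2))*78 = (20 - 4)*78 = 16*78 = 1248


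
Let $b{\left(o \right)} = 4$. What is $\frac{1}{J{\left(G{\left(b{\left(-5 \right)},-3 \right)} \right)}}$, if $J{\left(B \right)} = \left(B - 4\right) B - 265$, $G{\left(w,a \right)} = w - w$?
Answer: $- \frac{1}{265} \approx -0.0037736$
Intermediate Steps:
$G{\left(w,a \right)} = 0$
$J{\left(B \right)} = -265 + B \left(-4 + B\right)$ ($J{\left(B \right)} = \left(-4 + B\right) B - 265 = B \left(-4 + B\right) - 265 = -265 + B \left(-4 + B\right)$)
$\frac{1}{J{\left(G{\left(b{\left(-5 \right)},-3 \right)} \right)}} = \frac{1}{-265 + 0^{2} - 0} = \frac{1}{-265 + 0 + 0} = \frac{1}{-265} = - \frac{1}{265}$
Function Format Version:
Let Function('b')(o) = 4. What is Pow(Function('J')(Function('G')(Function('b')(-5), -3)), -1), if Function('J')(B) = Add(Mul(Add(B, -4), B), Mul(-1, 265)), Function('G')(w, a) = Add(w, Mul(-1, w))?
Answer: Rational(-1, 265) ≈ -0.0037736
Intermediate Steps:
Function('G')(w, a) = 0
Function('J')(B) = Add(-265, Mul(B, Add(-4, B))) (Function('J')(B) = Add(Mul(Add(-4, B), B), -265) = Add(Mul(B, Add(-4, B)), -265) = Add(-265, Mul(B, Add(-4, B))))
Pow(Function('J')(Function('G')(Function('b')(-5), -3)), -1) = Pow(Add(-265, Pow(0, 2), Mul(-4, 0)), -1) = Pow(Add(-265, 0, 0), -1) = Pow(-265, -1) = Rational(-1, 265)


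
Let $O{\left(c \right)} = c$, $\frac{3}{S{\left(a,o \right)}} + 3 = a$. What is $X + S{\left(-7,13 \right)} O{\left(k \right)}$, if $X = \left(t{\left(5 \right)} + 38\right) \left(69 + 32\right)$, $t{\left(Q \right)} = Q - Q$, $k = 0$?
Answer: $3838$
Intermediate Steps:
$t{\left(Q \right)} = 0$
$S{\left(a,o \right)} = \frac{3}{-3 + a}$
$X = 3838$ ($X = \left(0 + 38\right) \left(69 + 32\right) = 38 \cdot 101 = 3838$)
$X + S{\left(-7,13 \right)} O{\left(k \right)} = 3838 + \frac{3}{-3 - 7} \cdot 0 = 3838 + \frac{3}{-10} \cdot 0 = 3838 + 3 \left(- \frac{1}{10}\right) 0 = 3838 - 0 = 3838 + 0 = 3838$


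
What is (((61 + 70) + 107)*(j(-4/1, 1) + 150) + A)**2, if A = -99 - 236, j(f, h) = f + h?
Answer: 1200691801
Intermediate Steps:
A = -335
(((61 + 70) + 107)*(j(-4/1, 1) + 150) + A)**2 = (((61 + 70) + 107)*((-4/1 + 1) + 150) - 335)**2 = ((131 + 107)*((-4*1 + 1) + 150) - 335)**2 = (238*((-4 + 1) + 150) - 335)**2 = (238*(-3 + 150) - 335)**2 = (238*147 - 335)**2 = (34986 - 335)**2 = 34651**2 = 1200691801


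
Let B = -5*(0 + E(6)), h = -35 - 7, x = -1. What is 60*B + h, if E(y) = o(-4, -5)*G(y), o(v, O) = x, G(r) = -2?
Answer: -642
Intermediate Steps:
o(v, O) = -1
E(y) = 2 (E(y) = -1*(-2) = 2)
h = -42
B = -10 (B = -5*(0 + 2) = -5*2 = -10)
60*B + h = 60*(-10) - 42 = -600 - 42 = -642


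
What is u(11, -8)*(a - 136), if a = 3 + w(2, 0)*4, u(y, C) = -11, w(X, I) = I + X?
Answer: 1375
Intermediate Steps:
a = 11 (a = 3 + (0 + 2)*4 = 3 + 2*4 = 3 + 8 = 11)
u(11, -8)*(a - 136) = -11*(11 - 136) = -11*(-125) = 1375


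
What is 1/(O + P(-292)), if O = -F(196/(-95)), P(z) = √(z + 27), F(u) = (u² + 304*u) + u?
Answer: 960512700/600733969877 - 81450625*I*√265/31838900403481 ≈ 0.0015989 - 4.1645e-5*I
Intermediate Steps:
F(u) = u² + 305*u
P(z) = √(27 + z)
O = 5640684/9025 (O = -196/(-95)*(305 + 196/(-95)) = -196*(-1/95)*(305 + 196*(-1/95)) = -(-196)*(305 - 196/95)/95 = -(-196)*28779/(95*95) = -1*(-5640684/9025) = 5640684/9025 ≈ 625.01)
1/(O + P(-292)) = 1/(5640684/9025 + √(27 - 292)) = 1/(5640684/9025 + √(-265)) = 1/(5640684/9025 + I*√265)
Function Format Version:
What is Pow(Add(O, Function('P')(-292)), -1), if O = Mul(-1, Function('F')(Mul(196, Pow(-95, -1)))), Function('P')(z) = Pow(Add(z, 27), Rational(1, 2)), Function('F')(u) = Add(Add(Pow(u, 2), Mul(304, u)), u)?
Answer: Add(Rational(960512700, 600733969877), Mul(Rational(-81450625, 31838900403481), I, Pow(265, Rational(1, 2)))) ≈ Add(0.0015989, Mul(-4.1645e-5, I))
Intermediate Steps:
Function('F')(u) = Add(Pow(u, 2), Mul(305, u))
Function('P')(z) = Pow(Add(27, z), Rational(1, 2))
O = Rational(5640684, 9025) (O = Mul(-1, Mul(Mul(196, Pow(-95, -1)), Add(305, Mul(196, Pow(-95, -1))))) = Mul(-1, Mul(Mul(196, Rational(-1, 95)), Add(305, Mul(196, Rational(-1, 95))))) = Mul(-1, Mul(Rational(-196, 95), Add(305, Rational(-196, 95)))) = Mul(-1, Mul(Rational(-196, 95), Rational(28779, 95))) = Mul(-1, Rational(-5640684, 9025)) = Rational(5640684, 9025) ≈ 625.01)
Pow(Add(O, Function('P')(-292)), -1) = Pow(Add(Rational(5640684, 9025), Pow(Add(27, -292), Rational(1, 2))), -1) = Pow(Add(Rational(5640684, 9025), Pow(-265, Rational(1, 2))), -1) = Pow(Add(Rational(5640684, 9025), Mul(I, Pow(265, Rational(1, 2)))), -1)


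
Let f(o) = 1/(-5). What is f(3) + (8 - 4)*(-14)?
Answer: -281/5 ≈ -56.200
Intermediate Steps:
f(o) = -⅕
f(3) + (8 - 4)*(-14) = -⅕ + (8 - 4)*(-14) = -⅕ + 4*(-14) = -⅕ - 56 = -281/5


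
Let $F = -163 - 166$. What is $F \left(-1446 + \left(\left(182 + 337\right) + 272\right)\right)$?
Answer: $215495$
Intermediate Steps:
$F = -329$
$F \left(-1446 + \left(\left(182 + 337\right) + 272\right)\right) = - 329 \left(-1446 + \left(\left(182 + 337\right) + 272\right)\right) = - 329 \left(-1446 + \left(519 + 272\right)\right) = - 329 \left(-1446 + 791\right) = \left(-329\right) \left(-655\right) = 215495$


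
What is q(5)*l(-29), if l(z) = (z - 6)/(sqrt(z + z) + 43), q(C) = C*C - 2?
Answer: -34615/1907 + 805*I*sqrt(58)/1907 ≈ -18.152 + 3.2148*I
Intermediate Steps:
q(C) = -2 + C**2 (q(C) = C**2 - 2 = -2 + C**2)
l(z) = (-6 + z)/(43 + sqrt(2)*sqrt(z)) (l(z) = (-6 + z)/(sqrt(2*z) + 43) = (-6 + z)/(sqrt(2)*sqrt(z) + 43) = (-6 + z)/(43 + sqrt(2)*sqrt(z)))
q(5)*l(-29) = (-2 + 5**2)*((-6 - 29)/(43 + sqrt(2)*sqrt(-29))) = (-2 + 25)*(-35/(43 + sqrt(2)*(I*sqrt(29)))) = 23*(-35/(43 + I*sqrt(58))) = -805/(43 + I*sqrt(58))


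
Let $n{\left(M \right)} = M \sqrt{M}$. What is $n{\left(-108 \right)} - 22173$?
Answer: $-22173 - 648 i \sqrt{3} \approx -22173.0 - 1122.4 i$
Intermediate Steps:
$n{\left(M \right)} = M^{\frac{3}{2}}$
$n{\left(-108 \right)} - 22173 = \left(-108\right)^{\frac{3}{2}} - 22173 = - 648 i \sqrt{3} - 22173 = -22173 - 648 i \sqrt{3}$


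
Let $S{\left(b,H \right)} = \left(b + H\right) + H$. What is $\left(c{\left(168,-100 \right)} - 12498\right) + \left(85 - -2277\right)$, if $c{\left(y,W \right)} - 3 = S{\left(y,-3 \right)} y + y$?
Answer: $17251$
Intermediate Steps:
$S{\left(b,H \right)} = b + 2 H$ ($S{\left(b,H \right)} = \left(H + b\right) + H = b + 2 H$)
$c{\left(y,W \right)} = 3 + y + y \left(-6 + y\right)$ ($c{\left(y,W \right)} = 3 + \left(\left(y + 2 \left(-3\right)\right) y + y\right) = 3 + \left(\left(y - 6\right) y + y\right) = 3 + \left(\left(-6 + y\right) y + y\right) = 3 + \left(y \left(-6 + y\right) + y\right) = 3 + \left(y + y \left(-6 + y\right)\right) = 3 + y + y \left(-6 + y\right)$)
$\left(c{\left(168,-100 \right)} - 12498\right) + \left(85 - -2277\right) = \left(\left(3 + 168 + 168 \left(-6 + 168\right)\right) - 12498\right) + \left(85 - -2277\right) = \left(\left(3 + 168 + 168 \cdot 162\right) - 12498\right) + \left(85 + 2277\right) = \left(\left(3 + 168 + 27216\right) - 12498\right) + 2362 = \left(27387 - 12498\right) + 2362 = 14889 + 2362 = 17251$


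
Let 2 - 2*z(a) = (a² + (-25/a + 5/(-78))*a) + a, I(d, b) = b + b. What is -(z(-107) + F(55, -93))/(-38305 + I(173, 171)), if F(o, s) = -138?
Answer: -904633/5922228 ≈ -0.15275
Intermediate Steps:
I(d, b) = 2*b
z(a) = 1 - a/2 - a²/2 - a*(-5/78 - 25/a)/2 (z(a) = 1 - ((a² + (-25/a + 5/(-78))*a) + a)/2 = 1 - ((a² + (-25/a + 5*(-1/78))*a) + a)/2 = 1 - ((a² + (-25/a - 5/78)*a) + a)/2 = 1 - ((a² + (-5/78 - 25/a)*a) + a)/2 = 1 - ((a² + a*(-5/78 - 25/a)) + a)/2 = 1 - (a + a² + a*(-5/78 - 25/a))/2 = 1 + (-a/2 - a²/2 - a*(-5/78 - 25/a)/2) = 1 - a/2 - a²/2 - a*(-5/78 - 25/a)/2)
-(z(-107) + F(55, -93))/(-38305 + I(173, 171)) = -((27/2 - 73/156*(-107) - ½*(-107)²) - 138)/(-38305 + 2*171) = -((27/2 + 7811/156 - ½*11449) - 138)/(-38305 + 342) = -((27/2 + 7811/156 - 11449/2) - 138)/(-37963) = -(-883105/156 - 138)*(-1)/37963 = -(-904633)*(-1)/(156*37963) = -1*904633/5922228 = -904633/5922228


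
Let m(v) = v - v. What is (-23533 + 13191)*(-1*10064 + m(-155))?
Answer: 104081888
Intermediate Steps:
m(v) = 0
(-23533 + 13191)*(-1*10064 + m(-155)) = (-23533 + 13191)*(-1*10064 + 0) = -10342*(-10064 + 0) = -10342*(-10064) = 104081888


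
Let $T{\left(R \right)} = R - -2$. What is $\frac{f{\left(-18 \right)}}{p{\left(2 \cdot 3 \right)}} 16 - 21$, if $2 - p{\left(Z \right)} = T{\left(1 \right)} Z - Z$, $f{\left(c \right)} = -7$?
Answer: $- \frac{49}{5} \approx -9.8$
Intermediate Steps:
$T{\left(R \right)} = 2 + R$ ($T{\left(R \right)} = R + 2 = 2 + R$)
$p{\left(Z \right)} = 2 - 2 Z$ ($p{\left(Z \right)} = 2 - \left(\left(2 + 1\right) Z - Z\right) = 2 - \left(3 Z - Z\right) = 2 - 2 Z$)
$\frac{f{\left(-18 \right)}}{p{\left(2 \cdot 3 \right)}} 16 - 21 = - \frac{7}{2 - 2 \cdot 2 \cdot 3} \cdot 16 - 21 = - \frac{7}{2 - 12} \cdot 16 - 21 = - \frac{7}{-10} \cdot 16 - 21 = \left(-7\right) \left(- \frac{1}{10}\right) 16 - 21 = \frac{7}{10} \cdot 16 - 21 = \frac{56}{5} - 21 = - \frac{49}{5}$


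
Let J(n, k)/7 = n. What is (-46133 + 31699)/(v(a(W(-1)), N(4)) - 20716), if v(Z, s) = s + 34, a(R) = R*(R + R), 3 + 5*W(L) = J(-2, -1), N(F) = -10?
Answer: 1031/1478 ≈ 0.69756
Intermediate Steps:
J(n, k) = 7*n
W(L) = -17/5 (W(L) = -3/5 + (7*(-2))/5 = -3/5 + (1/5)*(-14) = -3/5 - 14/5 = -17/5)
a(R) = 2*R**2 (a(R) = R*(2*R) = 2*R**2)
v(Z, s) = 34 + s
(-46133 + 31699)/(v(a(W(-1)), N(4)) - 20716) = (-46133 + 31699)/((34 - 10) - 20716) = -14434/(24 - 20716) = -14434/(-20692) = -14434*(-1/20692) = 1031/1478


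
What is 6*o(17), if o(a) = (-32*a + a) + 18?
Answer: -3054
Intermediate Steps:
o(a) = 18 - 31*a (o(a) = -31*a + 18 = 18 - 31*a)
6*o(17) = 6*(18 - 31*17) = 6*(18 - 527) = 6*(-509) = -3054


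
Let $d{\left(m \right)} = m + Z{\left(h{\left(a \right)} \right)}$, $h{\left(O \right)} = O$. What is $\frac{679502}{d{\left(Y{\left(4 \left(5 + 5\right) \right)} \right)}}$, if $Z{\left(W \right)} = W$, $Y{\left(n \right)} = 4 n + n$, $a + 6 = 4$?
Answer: $\frac{339751}{99} \approx 3431.8$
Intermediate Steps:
$a = -2$ ($a = -6 + 4 = -2$)
$Y{\left(n \right)} = 5 n$
$d{\left(m \right)} = -2 + m$ ($d{\left(m \right)} = m - 2 = -2 + m$)
$\frac{679502}{d{\left(Y{\left(4 \left(5 + 5\right) \right)} \right)}} = \frac{679502}{-2 + 5 \cdot 4 \left(5 + 5\right)} = \frac{679502}{-2 + 5 \cdot 4 \cdot 10} = \frac{679502}{-2 + 5 \cdot 40} = \frac{679502}{-2 + 200} = \frac{679502}{198} = 679502 \cdot \frac{1}{198} = \frac{339751}{99}$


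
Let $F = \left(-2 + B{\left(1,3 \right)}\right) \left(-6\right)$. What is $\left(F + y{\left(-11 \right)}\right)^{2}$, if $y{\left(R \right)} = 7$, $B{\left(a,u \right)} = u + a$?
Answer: $25$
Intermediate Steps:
$B{\left(a,u \right)} = a + u$
$F = -12$ ($F = \left(-2 + \left(1 + 3\right)\right) \left(-6\right) = \left(-2 + 4\right) \left(-6\right) = 2 \left(-6\right) = -12$)
$\left(F + y{\left(-11 \right)}\right)^{2} = \left(-12 + 7\right)^{2} = \left(-5\right)^{2} = 25$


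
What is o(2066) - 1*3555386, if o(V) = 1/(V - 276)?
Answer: -6364140939/1790 ≈ -3.5554e+6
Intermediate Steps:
o(V) = 1/(-276 + V)
o(2066) - 1*3555386 = 1/(-276 + 2066) - 1*3555386 = 1/1790 - 3555386 = -6364140939/1790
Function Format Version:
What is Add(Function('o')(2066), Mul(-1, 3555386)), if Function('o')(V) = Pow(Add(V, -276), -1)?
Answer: Rational(-6364140939, 1790) ≈ -3.5554e+6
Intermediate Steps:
Function('o')(V) = Pow(Add(-276, V), -1)
Add(Function('o')(2066), Mul(-1, 3555386)) = Add(Pow(Add(-276, 2066), -1), Mul(-1, 3555386)) = Add(Pow(1790, -1), -3555386) = Add(Rational(1, 1790), -3555386) = Rational(-6364140939, 1790)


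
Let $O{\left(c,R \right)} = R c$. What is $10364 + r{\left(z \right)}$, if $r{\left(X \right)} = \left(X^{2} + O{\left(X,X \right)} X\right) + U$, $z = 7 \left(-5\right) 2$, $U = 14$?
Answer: $-327722$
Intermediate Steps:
$z = -70$ ($z = \left(-35\right) 2 = -70$)
$r{\left(X \right)} = 14 + X^{2} + X^{3}$ ($r{\left(X \right)} = \left(X^{2} + X X X\right) + 14 = \left(X^{2} + X^{2} X\right) + 14 = \left(X^{2} + X^{3}\right) + 14 = 14 + X^{2} + X^{3}$)
$10364 + r{\left(z \right)} = 10364 + \left(14 + \left(-70\right)^{2} + \left(-70\right)^{3}\right) = 10364 + \left(14 + 4900 - 343000\right) = 10364 - 338086 = -327722$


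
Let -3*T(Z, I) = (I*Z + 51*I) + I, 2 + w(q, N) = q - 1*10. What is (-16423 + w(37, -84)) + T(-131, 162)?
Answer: -12132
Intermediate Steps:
w(q, N) = -12 + q (w(q, N) = -2 + (q - 1*10) = -2 + (q - 10) = -2 + (-10 + q) = -12 + q)
T(Z, I) = -52*I/3 - I*Z/3 (T(Z, I) = -((I*Z + 51*I) + I)/3 = -((51*I + I*Z) + I)/3 = -(52*I + I*Z)/3 = -52*I/3 - I*Z/3)
(-16423 + w(37, -84)) + T(-131, 162) = (-16423 + (-12 + 37)) - ⅓*162*(52 - 131) = (-16423 + 25) - ⅓*162*(-79) = -16398 + 4266 = -12132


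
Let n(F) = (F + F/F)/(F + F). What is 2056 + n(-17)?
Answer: 34960/17 ≈ 2056.5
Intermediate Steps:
n(F) = (1 + F)/(2*F) (n(F) = (F + 1)/((2*F)) = (1 + F)*(1/(2*F)) = (1 + F)/(2*F))
2056 + n(-17) = 2056 + (½)*(1 - 17)/(-17) = 2056 + (½)*(-1/17)*(-16) = 2056 + 8/17 = 34960/17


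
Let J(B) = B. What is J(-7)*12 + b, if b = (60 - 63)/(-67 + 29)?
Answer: -3189/38 ≈ -83.921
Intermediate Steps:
b = 3/38 (b = -3/(-38) = -3*(-1/38) = 3/38 ≈ 0.078947)
J(-7)*12 + b = -7*12 + 3/38 = -84 + 3/38 = -3189/38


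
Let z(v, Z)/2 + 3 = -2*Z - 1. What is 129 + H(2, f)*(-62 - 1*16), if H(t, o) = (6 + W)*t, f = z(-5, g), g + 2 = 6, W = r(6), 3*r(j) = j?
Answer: -1119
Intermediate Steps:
r(j) = j/3
W = 2 (W = (⅓)*6 = 2)
g = 4 (g = -2 + 6 = 4)
z(v, Z) = -8 - 4*Z (z(v, Z) = -6 + 2*(-2*Z - 1) = -6 + 2*(-1 - 2*Z) = -6 + (-2 - 4*Z) = -8 - 4*Z)
f = -24 (f = -8 - 4*4 = -8 - 16 = -24)
H(t, o) = 8*t (H(t, o) = (6 + 2)*t = 8*t)
129 + H(2, f)*(-62 - 1*16) = 129 + (8*2)*(-62 - 1*16) = 129 + 16*(-62 - 16) = 129 + 16*(-78) = 129 - 1248 = -1119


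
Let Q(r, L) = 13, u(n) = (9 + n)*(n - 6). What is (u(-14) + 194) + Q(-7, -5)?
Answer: 307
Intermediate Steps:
u(n) = (-6 + n)*(9 + n) (u(n) = (9 + n)*(-6 + n) = (-6 + n)*(9 + n))
(u(-14) + 194) + Q(-7, -5) = ((-54 + (-14)² + 3*(-14)) + 194) + 13 = ((-54 + 196 - 42) + 194) + 13 = (100 + 194) + 13 = 294 + 13 = 307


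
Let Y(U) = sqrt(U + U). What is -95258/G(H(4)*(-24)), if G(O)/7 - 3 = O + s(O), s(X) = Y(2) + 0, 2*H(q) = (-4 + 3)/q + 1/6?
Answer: -47629/21 ≈ -2268.0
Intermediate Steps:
Y(U) = sqrt(2)*sqrt(U) (Y(U) = sqrt(2*U) = sqrt(2)*sqrt(U))
H(q) = 1/12 - 1/(2*q) (H(q) = ((-4 + 3)/q + 1/6)/2 = (-1/q + 1*(1/6))/2 = (-1/q + 1/6)/2 = (1/6 - 1/q)/2 = 1/12 - 1/(2*q))
s(X) = 2 (s(X) = sqrt(2)*sqrt(2) + 0 = 2 + 0 = 2)
G(O) = 35 + 7*O (G(O) = 21 + 7*(O + 2) = 21 + 7*(2 + O) = 21 + (14 + 7*O) = 35 + 7*O)
-95258/G(H(4)*(-24)) = -95258/(35 + 7*(((1/12)*(-6 + 4)/4)*(-24))) = -95258/(35 + 7*(((1/12)*(1/4)*(-2))*(-24))) = -95258/(35 + 7*(-1/24*(-24))) = -95258/(35 + 7*1) = -95258/(35 + 7) = -95258/42 = -95258*1/42 = -47629/21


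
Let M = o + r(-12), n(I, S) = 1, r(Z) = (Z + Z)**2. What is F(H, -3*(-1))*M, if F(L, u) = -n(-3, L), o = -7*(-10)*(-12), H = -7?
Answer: 264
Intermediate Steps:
r(Z) = 4*Z**2 (r(Z) = (2*Z)**2 = 4*Z**2)
o = -840 (o = 70*(-12) = -840)
F(L, u) = -1 (F(L, u) = -1*1 = -1)
M = -264 (M = -840 + 4*(-12)**2 = -840 + 4*144 = -840 + 576 = -264)
F(H, -3*(-1))*M = -1*(-264) = 264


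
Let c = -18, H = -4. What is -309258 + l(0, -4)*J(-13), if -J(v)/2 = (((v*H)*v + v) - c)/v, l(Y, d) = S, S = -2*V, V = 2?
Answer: -4014986/13 ≈ -3.0885e+5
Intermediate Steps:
S = -4 (S = -2*2 = -4)
l(Y, d) = -4
J(v) = -2*(18 + v - 4*v²)/v (J(v) = -2*(((v*(-4))*v + v) - 1*(-18))/v = -2*(((-4*v)*v + v) + 18)/v = -2*((-4*v² + v) + 18)/v = -2*((v - 4*v²) + 18)/v = -2*(18 + v - 4*v²)/v)
-309258 + l(0, -4)*J(-13) = -309258 - 4*(-2 - 36/(-13) + 8*(-13)) = -309258 - 4*(-2 - 36*(-1/13) - 104) = -309258 - 4*(-2 + 36/13 - 104) = -309258 - 4*(-1342/13) = -309258 + 5368/13 = -4014986/13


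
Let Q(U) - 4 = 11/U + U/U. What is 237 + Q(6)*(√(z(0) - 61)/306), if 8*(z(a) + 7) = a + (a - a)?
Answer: 237 + 41*I*√17/918 ≈ 237.0 + 0.18415*I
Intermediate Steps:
z(a) = -7 + a/8 (z(a) = -7 + (a + (a - a))/8 = -7 + (a + 0)/8 = -7 + a/8)
Q(U) = 5 + 11/U (Q(U) = 4 + (11/U + U/U) = 4 + (11/U + 1) = 4 + (1 + 11/U) = 5 + 11/U)
237 + Q(6)*(√(z(0) - 61)/306) = 237 + (5 + 11/6)*(√((-7 + (⅛)*0) - 61)/306) = 237 + (5 + 11*(⅙))*(√((-7 + 0) - 61)*(1/306)) = 237 + (5 + 11/6)*(√(-7 - 61)*(1/306)) = 237 + 41*(√(-68)*(1/306))/6 = 237 + 41*((2*I*√17)*(1/306))/6 = 237 + 41*(I*√17/153)/6 = 237 + 41*I*√17/918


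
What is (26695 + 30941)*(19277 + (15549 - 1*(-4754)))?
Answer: 2281232880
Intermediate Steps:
(26695 + 30941)*(19277 + (15549 - 1*(-4754))) = 57636*(19277 + (15549 + 4754)) = 57636*(19277 + 20303) = 57636*39580 = 2281232880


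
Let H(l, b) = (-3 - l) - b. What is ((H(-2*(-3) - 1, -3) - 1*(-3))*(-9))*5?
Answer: 90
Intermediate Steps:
H(l, b) = -3 - b - l
((H(-2*(-3) - 1, -3) - 1*(-3))*(-9))*5 = (((-3 - 1*(-3) - (-2*(-3) - 1)) - 1*(-3))*(-9))*5 = (((-3 + 3 - (6 - 1)) + 3)*(-9))*5 = (((-3 + 3 - 1*5) + 3)*(-9))*5 = (((-3 + 3 - 5) + 3)*(-9))*5 = ((-5 + 3)*(-9))*5 = -2*(-9)*5 = 18*5 = 90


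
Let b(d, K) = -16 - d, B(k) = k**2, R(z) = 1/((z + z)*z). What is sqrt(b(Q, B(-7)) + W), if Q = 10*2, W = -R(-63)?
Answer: I*sqrt(571538)/126 ≈ 6.0*I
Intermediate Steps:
R(z) = 1/(2*z**2) (R(z) = 1/(((2*z))*z) = (1/(2*z))/z = 1/(2*z**2))
W = -1/7938 (W = -1/(2*(-63)**2) = -1/(2*3969) = -1*1/7938 = -1/7938 ≈ -0.00012598)
Q = 20
sqrt(b(Q, B(-7)) + W) = sqrt((-16 - 1*20) - 1/7938) = sqrt((-16 - 20) - 1/7938) = sqrt(-36 - 1/7938) = sqrt(-285769/7938) = I*sqrt(571538)/126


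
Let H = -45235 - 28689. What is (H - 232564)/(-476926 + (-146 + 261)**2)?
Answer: 43784/66243 ≈ 0.66096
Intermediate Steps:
H = -73924
(H - 232564)/(-476926 + (-146 + 261)**2) = (-73924 - 232564)/(-476926 + (-146 + 261)**2) = -306488/(-476926 + 115**2) = -306488/(-476926 + 13225) = -306488/(-463701) = -306488*(-1/463701) = 43784/66243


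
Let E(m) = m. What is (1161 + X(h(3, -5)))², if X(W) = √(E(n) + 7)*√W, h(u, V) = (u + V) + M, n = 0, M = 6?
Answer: 1347949 + 4644*√7 ≈ 1.3602e+6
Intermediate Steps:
h(u, V) = 6 + V + u (h(u, V) = (u + V) + 6 = (V + u) + 6 = 6 + V + u)
X(W) = √7*√W (X(W) = √(0 + 7)*√W = √7*√W)
(1161 + X(h(3, -5)))² = (1161 + √7*√(6 - 5 + 3))² = (1161 + √7*√4)² = (1161 + √7*2)² = (1161 + 2*√7)²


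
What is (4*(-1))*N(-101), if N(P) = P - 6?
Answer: 428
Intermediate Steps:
N(P) = -6 + P
(4*(-1))*N(-101) = (4*(-1))*(-6 - 101) = -4*(-107) = 428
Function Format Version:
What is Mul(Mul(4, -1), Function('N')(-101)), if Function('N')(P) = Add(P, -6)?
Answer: 428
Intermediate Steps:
Function('N')(P) = Add(-6, P)
Mul(Mul(4, -1), Function('N')(-101)) = Mul(Mul(4, -1), Add(-6, -101)) = Mul(-4, -107) = 428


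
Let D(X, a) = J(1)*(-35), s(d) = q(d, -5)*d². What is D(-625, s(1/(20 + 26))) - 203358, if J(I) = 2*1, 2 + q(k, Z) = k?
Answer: -203428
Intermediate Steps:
q(k, Z) = -2 + k
J(I) = 2
s(d) = d²*(-2 + d) (s(d) = (-2 + d)*d² = d²*(-2 + d))
D(X, a) = -70 (D(X, a) = 2*(-35) = -70)
D(-625, s(1/(20 + 26))) - 203358 = -70 - 203358 = -203428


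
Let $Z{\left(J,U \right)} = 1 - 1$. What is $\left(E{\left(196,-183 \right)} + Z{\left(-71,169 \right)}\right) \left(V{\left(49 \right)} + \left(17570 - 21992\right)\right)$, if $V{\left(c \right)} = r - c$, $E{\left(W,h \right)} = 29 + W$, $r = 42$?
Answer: $-996525$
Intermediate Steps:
$Z{\left(J,U \right)} = 0$ ($Z{\left(J,U \right)} = 1 - 1 = 0$)
$V{\left(c \right)} = 42 - c$
$\left(E{\left(196,-183 \right)} + Z{\left(-71,169 \right)}\right) \left(V{\left(49 \right)} + \left(17570 - 21992\right)\right) = \left(\left(29 + 196\right) + 0\right) \left(\left(42 - 49\right) + \left(17570 - 21992\right)\right) = \left(225 + 0\right) \left(\left(42 - 49\right) - 4422\right) = 225 \left(-7 - 4422\right) = 225 \left(-4429\right) = -996525$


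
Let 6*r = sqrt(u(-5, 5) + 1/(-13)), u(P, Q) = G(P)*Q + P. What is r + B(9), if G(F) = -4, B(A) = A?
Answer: 9 + I*sqrt(4238)/78 ≈ 9.0 + 0.83461*I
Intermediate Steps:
u(P, Q) = P - 4*Q (u(P, Q) = -4*Q + P = P - 4*Q)
r = I*sqrt(4238)/78 (r = sqrt((-5 - 4*5) + 1/(-13))/6 = sqrt((-5 - 20) - 1/13)/6 = sqrt(-25 - 1/13)/6 = sqrt(-326/13)/6 = (I*sqrt(4238)/13)/6 = I*sqrt(4238)/78 ≈ 0.83461*I)
r + B(9) = I*sqrt(4238)/78 + 9 = 9 + I*sqrt(4238)/78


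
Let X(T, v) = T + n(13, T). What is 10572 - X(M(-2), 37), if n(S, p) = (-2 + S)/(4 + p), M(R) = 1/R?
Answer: 147971/14 ≈ 10569.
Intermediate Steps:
n(S, p) = (-2 + S)/(4 + p)
X(T, v) = T + 11/(4 + T) (X(T, v) = T + (-2 + 13)/(4 + T) = T + 11/(4 + T))
10572 - X(M(-2), 37) = 10572 - (11 + (4 + 1/(-2))/(-2))/(4 + 1/(-2)) = 10572 - (11 - (4 - 1/2)/2)/(4 - 1/2) = 10572 - (11 - 1/2*7/2)/7/2 = 10572 - 2*(11 - 7/4)/7 = 10572 - 2*37/(7*4) = 10572 - 1*37/14 = 10572 - 37/14 = 147971/14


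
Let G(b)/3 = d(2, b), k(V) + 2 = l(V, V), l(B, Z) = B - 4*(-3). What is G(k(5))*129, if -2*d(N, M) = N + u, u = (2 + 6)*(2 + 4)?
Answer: -9675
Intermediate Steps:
u = 48 (u = 8*6 = 48)
l(B, Z) = 12 + B (l(B, Z) = B + 12 = 12 + B)
d(N, M) = -24 - N/2 (d(N, M) = -(N + 48)/2 = -(48 + N)/2 = -24 - N/2)
k(V) = 10 + V (k(V) = -2 + (12 + V) = 10 + V)
G(b) = -75 (G(b) = 3*(-24 - ½*2) = 3*(-24 - 1) = 3*(-25) = -75)
G(k(5))*129 = -75*129 = -9675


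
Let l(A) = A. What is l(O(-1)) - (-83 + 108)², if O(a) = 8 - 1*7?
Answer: -624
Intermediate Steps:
O(a) = 1 (O(a) = 8 - 7 = 1)
l(O(-1)) - (-83 + 108)² = 1 - (-83 + 108)² = 1 - 1*25² = 1 - 1*625 = 1 - 625 = -624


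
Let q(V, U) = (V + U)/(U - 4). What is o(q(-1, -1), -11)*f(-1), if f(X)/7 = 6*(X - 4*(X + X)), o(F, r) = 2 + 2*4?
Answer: 2940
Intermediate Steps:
q(V, U) = (U + V)/(-4 + U)
o(F, r) = 10 (o(F, r) = 2 + 8 = 10)
f(X) = -294*X (f(X) = 7*(6*(X - 4*(X + X))) = 7*(6*(X - 8*X)) = 7*(6*(-7*X)) = 7*(-42*X) = -294*X)
o(q(-1, -1), -11)*f(-1) = 10*(-294*(-1)) = 10*294 = 2940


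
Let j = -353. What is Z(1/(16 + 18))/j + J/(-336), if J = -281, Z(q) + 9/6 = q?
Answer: 1694681/2016336 ≈ 0.84048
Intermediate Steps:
Z(q) = -3/2 + q
Z(1/(16 + 18))/j + J/(-336) = (-3/2 + 1/(16 + 18))/(-353) - 281/(-336) = (-3/2 + 1/34)*(-1/353) - 281*(-1/336) = (-3/2 + 1/34)*(-1/353) + 281/336 = -25/17*(-1/353) + 281/336 = 25/6001 + 281/336 = 1694681/2016336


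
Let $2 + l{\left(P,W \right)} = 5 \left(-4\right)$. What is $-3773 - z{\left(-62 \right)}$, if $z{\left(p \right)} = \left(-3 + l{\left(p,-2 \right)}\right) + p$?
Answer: $-3686$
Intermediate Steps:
$l{\left(P,W \right)} = -22$ ($l{\left(P,W \right)} = -2 + 5 \left(-4\right) = -2 - 20 = -22$)
$z{\left(p \right)} = -25 + p$ ($z{\left(p \right)} = \left(-3 - 22\right) + p = -25 + p$)
$-3773 - z{\left(-62 \right)} = -3773 - \left(-25 - 62\right) = -3773 - -87 = -3773 + 87 = -3686$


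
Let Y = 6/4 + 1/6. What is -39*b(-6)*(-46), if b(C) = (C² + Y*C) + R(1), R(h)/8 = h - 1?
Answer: 46644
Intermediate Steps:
R(h) = -8 + 8*h (R(h) = 8*(h - 1) = 8*(-1 + h) = -8 + 8*h)
Y = 5/3 (Y = 6*(¼) + 1*(⅙) = 3/2 + ⅙ = 5/3 ≈ 1.6667)
b(C) = C² + 5*C/3 (b(C) = (C² + 5*C/3) + (-8 + 8*1) = (C² + 5*C/3) + (-8 + 8) = (C² + 5*C/3) + 0 = C² + 5*C/3)
-39*b(-6)*(-46) = -13*(-6)*(5 + 3*(-6))*(-46) = -13*(-6)*(5 - 18)*(-46) = -13*(-6)*(-13)*(-46) = -39*26*(-46) = -1014*(-46) = 46644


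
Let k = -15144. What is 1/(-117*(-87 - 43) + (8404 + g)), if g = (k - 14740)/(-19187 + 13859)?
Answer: 1332/31461319 ≈ 4.2338e-5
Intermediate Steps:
g = 7471/1332 (g = (-15144 - 14740)/(-19187 + 13859) = -29884/(-5328) = -29884*(-1/5328) = 7471/1332 ≈ 5.6089)
1/(-117*(-87 - 43) + (8404 + g)) = 1/(-117*(-87 - 43) + (8404 + 7471/1332)) = 1/(-117*(-130) + 11201599/1332) = 1/(15210 + 11201599/1332) = 1/(31461319/1332) = 1332/31461319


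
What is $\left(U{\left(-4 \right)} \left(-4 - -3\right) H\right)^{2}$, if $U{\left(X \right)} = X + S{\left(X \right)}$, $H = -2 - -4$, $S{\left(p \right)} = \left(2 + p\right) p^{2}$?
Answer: $5184$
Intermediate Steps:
$S{\left(p \right)} = p^{2} \left(2 + p\right)$
$H = 2$ ($H = -2 + 4 = 2$)
$U{\left(X \right)} = X + X^{2} \left(2 + X\right)$
$\left(U{\left(-4 \right)} \left(-4 - -3\right) H\right)^{2} = \left(- 4 \left(1 - 4 \left(2 - 4\right)\right) \left(-4 - -3\right) 2\right)^{2} = \left(- 4 \left(1 - -8\right) \left(-4 + 3\right) 2\right)^{2} = \left(- 4 \left(1 + 8\right) \left(\left(-1\right) 2\right)\right)^{2} = \left(\left(-4\right) 9 \left(-2\right)\right)^{2} = \left(\left(-36\right) \left(-2\right)\right)^{2} = 72^{2} = 5184$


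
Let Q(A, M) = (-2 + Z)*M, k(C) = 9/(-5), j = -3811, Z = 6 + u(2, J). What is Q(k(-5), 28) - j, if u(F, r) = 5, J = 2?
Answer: 4063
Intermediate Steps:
Z = 11 (Z = 6 + 5 = 11)
k(C) = -9/5 (k(C) = 9*(-⅕) = -9/5)
Q(A, M) = 9*M (Q(A, M) = (-2 + 11)*M = 9*M)
Q(k(-5), 28) - j = 9*28 - 1*(-3811) = 252 + 3811 = 4063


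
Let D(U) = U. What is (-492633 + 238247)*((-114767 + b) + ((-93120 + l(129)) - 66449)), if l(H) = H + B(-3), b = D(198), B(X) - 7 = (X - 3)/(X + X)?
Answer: 69702018386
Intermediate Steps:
B(X) = 7 + (-3 + X)/(2*X) (B(X) = 7 + (X - 3)/(X + X) = 7 + (-3 + X)/((2*X)) = 7 + (-3 + X)*(1/(2*X)) = 7 + (-3 + X)/(2*X))
b = 198
l(H) = 8 + H (l(H) = H + (3/2)*(-1 + 5*(-3))/(-3) = H + (3/2)*(-1/3)*(-1 - 15) = H + (3/2)*(-1/3)*(-16) = H + 8 = 8 + H)
(-492633 + 238247)*((-114767 + b) + ((-93120 + l(129)) - 66449)) = (-492633 + 238247)*((-114767 + 198) + ((-93120 + (8 + 129)) - 66449)) = -254386*(-114569 + ((-93120 + 137) - 66449)) = -254386*(-114569 + (-92983 - 66449)) = -254386*(-114569 - 159432) = -254386*(-274001) = 69702018386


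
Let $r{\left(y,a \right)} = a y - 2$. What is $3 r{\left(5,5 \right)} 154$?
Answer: $10626$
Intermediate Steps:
$r{\left(y,a \right)} = -2 + a y$
$3 r{\left(5,5 \right)} 154 = 3 \left(-2 + 5 \cdot 5\right) 154 = 3 \left(-2 + 25\right) 154 = 3 \cdot 23 \cdot 154 = 69 \cdot 154 = 10626$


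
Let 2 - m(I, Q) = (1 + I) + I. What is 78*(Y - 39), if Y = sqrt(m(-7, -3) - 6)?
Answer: -2808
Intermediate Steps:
m(I, Q) = 1 - 2*I (m(I, Q) = 2 - ((1 + I) + I) = 2 - (1 + 2*I) = 2 + (-1 - 2*I) = 1 - 2*I)
Y = 3 (Y = sqrt((1 - 2*(-7)) - 6) = sqrt((1 + 14) - 6) = sqrt(15 - 6) = sqrt(9) = 3)
78*(Y - 39) = 78*(3 - 39) = 78*(-36) = -2808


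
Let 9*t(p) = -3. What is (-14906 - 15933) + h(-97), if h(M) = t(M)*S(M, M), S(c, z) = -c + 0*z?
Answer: -92614/3 ≈ -30871.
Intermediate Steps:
S(c, z) = -c (S(c, z) = -c + 0 = -c)
t(p) = -⅓ (t(p) = (⅑)*(-3) = -⅓)
h(M) = M/3 (h(M) = -(-1)*M/3 = M/3)
(-14906 - 15933) + h(-97) = (-14906 - 15933) + (⅓)*(-97) = -30839 - 97/3 = -92614/3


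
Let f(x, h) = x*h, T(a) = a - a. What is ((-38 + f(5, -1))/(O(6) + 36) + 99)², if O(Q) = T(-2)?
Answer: 12397441/1296 ≈ 9565.9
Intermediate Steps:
T(a) = 0
O(Q) = 0
f(x, h) = h*x
((-38 + f(5, -1))/(O(6) + 36) + 99)² = ((-38 - 1*5)/(0 + 36) + 99)² = ((-38 - 5)/36 + 99)² = (-43*1/36 + 99)² = (-43/36 + 99)² = (3521/36)² = 12397441/1296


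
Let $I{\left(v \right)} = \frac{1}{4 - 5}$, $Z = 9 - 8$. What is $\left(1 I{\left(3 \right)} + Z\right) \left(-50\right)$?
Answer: $0$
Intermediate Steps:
$Z = 1$ ($Z = 9 - 8 = 1$)
$I{\left(v \right)} = -1$ ($I{\left(v \right)} = \frac{1}{-1} = -1$)
$\left(1 I{\left(3 \right)} + Z\right) \left(-50\right) = \left(1 \left(-1\right) + 1\right) \left(-50\right) = \left(-1 + 1\right) \left(-50\right) = 0 \left(-50\right) = 0$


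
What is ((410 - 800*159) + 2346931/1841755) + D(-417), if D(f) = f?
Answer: -234281781354/1841755 ≈ -1.2721e+5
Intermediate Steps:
((410 - 800*159) + 2346931/1841755) + D(-417) = ((410 - 800*159) + 2346931/1841755) - 417 = ((410 - 127200) + 2346931*(1/1841755)) - 417 = (-126790 + 2346931/1841755) - 417 = -233513769519/1841755 - 417 = -234281781354/1841755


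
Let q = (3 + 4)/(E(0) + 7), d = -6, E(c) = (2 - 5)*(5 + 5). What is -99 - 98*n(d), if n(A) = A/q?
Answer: -2031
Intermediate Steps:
E(c) = -30 (E(c) = -3*10 = -30)
q = -7/23 (q = (3 + 4)/(-30 + 7) = 7/(-23) = 7*(-1/23) = -7/23 ≈ -0.30435)
n(A) = -23*A/7 (n(A) = A/(-7/23) = A*(-23/7) = -23*A/7)
-99 - 98*n(d) = -99 - (-322)*(-6) = -99 - 98*138/7 = -99 - 1932 = -2031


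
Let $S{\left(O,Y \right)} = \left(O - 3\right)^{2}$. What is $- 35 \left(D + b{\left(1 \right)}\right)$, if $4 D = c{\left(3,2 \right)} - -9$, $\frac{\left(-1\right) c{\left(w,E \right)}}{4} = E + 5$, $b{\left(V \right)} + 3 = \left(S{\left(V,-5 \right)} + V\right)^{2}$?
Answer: $- \frac{2415}{4} \approx -603.75$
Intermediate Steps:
$S{\left(O,Y \right)} = \left(-3 + O\right)^{2}$
$b{\left(V \right)} = -3 + \left(V + \left(-3 + V\right)^{2}\right)^{2}$ ($b{\left(V \right)} = -3 + \left(\left(-3 + V\right)^{2} + V\right)^{2} = -3 + \left(V + \left(-3 + V\right)^{2}\right)^{2}$)
$c{\left(w,E \right)} = -20 - 4 E$ ($c{\left(w,E \right)} = - 4 \left(E + 5\right) = - 4 \left(5 + E\right) = -20 - 4 E$)
$D = - \frac{19}{4}$ ($D = \frac{\left(-20 - 8\right) - -9}{4} = \frac{\left(-20 - 8\right) + 9}{4} = \frac{-28 + 9}{4} = \frac{1}{4} \left(-19\right) = - \frac{19}{4} \approx -4.75$)
$- 35 \left(D + b{\left(1 \right)}\right) = - 35 \left(- \frac{19}{4} - \left(3 - \left(1 + \left(-3 + 1\right)^{2}\right)^{2}\right)\right) = - 35 \left(- \frac{19}{4} - \left(3 - \left(1 + \left(-2\right)^{2}\right)^{2}\right)\right) = - 35 \left(- \frac{19}{4} - \left(3 - \left(1 + 4\right)^{2}\right)\right) = - 35 \left(- \frac{19}{4} - \left(3 - 5^{2}\right)\right) = - 35 \left(- \frac{19}{4} + \left(-3 + 25\right)\right) = - 35 \left(- \frac{19}{4} + 22\right) = \left(-35\right) \frac{69}{4} = - \frac{2415}{4}$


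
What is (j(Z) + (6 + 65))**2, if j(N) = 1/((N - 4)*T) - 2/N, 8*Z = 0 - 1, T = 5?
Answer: 205836409/27225 ≈ 7560.6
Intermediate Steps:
Z = -1/8 (Z = (0 - 1)/8 = (1/8)*(-1) = -1/8 ≈ -0.12500)
j(N) = -2/N + 1/(5*(-4 + N)) (j(N) = 1/((N - 4)*5) - 2/N = (1/5)/(-4 + N) - 2/N = 1/(5*(-4 + N)) - 2/N = -2/N + 1/(5*(-4 + N)))
(j(Z) + (6 + 65))**2 = ((40 - 9*(-1/8))/(5*(-1/8)*(-4 - 1/8)) + (6 + 65))**2 = ((1/5)*(-8)*(40 + 9/8)/(-33/8) + 71)**2 = ((1/5)*(-8)*(-8/33)*(329/8) + 71)**2 = (2632/165 + 71)**2 = (14347/165)**2 = 205836409/27225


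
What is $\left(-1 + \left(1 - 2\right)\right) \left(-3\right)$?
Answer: $6$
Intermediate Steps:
$\left(-1 + \left(1 - 2\right)\right) \left(-3\right) = \left(-1 - 1\right) \left(-3\right) = \left(-2\right) \left(-3\right) = 6$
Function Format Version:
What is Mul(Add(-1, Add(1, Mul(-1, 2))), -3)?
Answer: 6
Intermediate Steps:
Mul(Add(-1, Add(1, Mul(-1, 2))), -3) = Mul(Add(-1, Add(1, -2)), -3) = Mul(Add(-1, -1), -3) = Mul(-2, -3) = 6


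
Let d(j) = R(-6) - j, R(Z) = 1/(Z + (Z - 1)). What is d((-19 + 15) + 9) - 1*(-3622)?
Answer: 47020/13 ≈ 3616.9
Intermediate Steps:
R(Z) = 1/(-1 + 2*Z) (R(Z) = 1/(Z + (-1 + Z)) = 1/(-1 + 2*Z))
d(j) = -1/13 - j (d(j) = 1/(-1 + 2*(-6)) - j = 1/(-1 - 12) - j = 1/(-13) - j = -1/13 - j)
d((-19 + 15) + 9) - 1*(-3622) = (-1/13 - ((-19 + 15) + 9)) - 1*(-3622) = (-1/13 - (-4 + 9)) + 3622 = (-1/13 - 1*5) + 3622 = (-1/13 - 5) + 3622 = -66/13 + 3622 = 47020/13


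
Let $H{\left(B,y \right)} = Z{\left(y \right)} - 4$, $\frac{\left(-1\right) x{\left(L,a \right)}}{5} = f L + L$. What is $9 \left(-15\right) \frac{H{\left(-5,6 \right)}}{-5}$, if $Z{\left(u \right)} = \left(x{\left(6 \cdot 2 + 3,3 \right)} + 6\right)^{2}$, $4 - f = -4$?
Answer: $12084039$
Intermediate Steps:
$f = 8$ ($f = 4 - -4 = 4 + 4 = 8$)
$x{\left(L,a \right)} = - 45 L$ ($x{\left(L,a \right)} = - 5 \left(8 L + L\right) = - 5 \cdot 9 L = - 45 L$)
$Z{\left(u \right)} = 447561$ ($Z{\left(u \right)} = \left(- 45 \left(6 \cdot 2 + 3\right) + 6\right)^{2} = \left(- 45 \left(12 + 3\right) + 6\right)^{2} = \left(\left(-45\right) 15 + 6\right)^{2} = \left(-675 + 6\right)^{2} = \left(-669\right)^{2} = 447561$)
$H{\left(B,y \right)} = 447557$ ($H{\left(B,y \right)} = 447561 - 4 = 447557$)
$9 \left(-15\right) \frac{H{\left(-5,6 \right)}}{-5} = 9 \left(-15\right) \frac{447557}{-5} = - 135 \cdot 447557 \left(- \frac{1}{5}\right) = \left(-135\right) \left(- \frac{447557}{5}\right) = 12084039$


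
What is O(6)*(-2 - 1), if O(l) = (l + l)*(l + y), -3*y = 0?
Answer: -216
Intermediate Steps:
y = 0 (y = -1/3*0 = 0)
O(l) = 2*l**2 (O(l) = (l + l)*(l + 0) = (2*l)*l = 2*l**2)
O(6)*(-2 - 1) = (2*6**2)*(-2 - 1) = (2*36)*(-3) = 72*(-3) = -216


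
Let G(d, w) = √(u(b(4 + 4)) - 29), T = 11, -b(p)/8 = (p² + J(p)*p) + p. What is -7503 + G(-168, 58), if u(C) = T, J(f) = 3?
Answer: -7503 + 3*I*√2 ≈ -7503.0 + 4.2426*I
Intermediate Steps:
b(p) = -32*p - 8*p² (b(p) = -8*((p² + 3*p) + p) = -8*(p² + 4*p) = -32*p - 8*p²)
u(C) = 11
G(d, w) = 3*I*√2 (G(d, w) = √(11 - 29) = √(-18) = 3*I*√2)
-7503 + G(-168, 58) = -7503 + 3*I*√2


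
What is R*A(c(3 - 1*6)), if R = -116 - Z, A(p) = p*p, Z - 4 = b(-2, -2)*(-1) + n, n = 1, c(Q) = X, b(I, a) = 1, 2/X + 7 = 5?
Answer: -120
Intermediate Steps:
X = -1 (X = 2/(-7 + 5) = 2/(-2) = 2*(-1/2) = -1)
c(Q) = -1
Z = 4 (Z = 4 + (1*(-1) + 1) = 4 + (-1 + 1) = 4 + 0 = 4)
A(p) = p**2
R = -120 (R = -116 - 1*4 = -116 - 4 = -120)
R*A(c(3 - 1*6)) = -120*(-1)**2 = -120*1 = -120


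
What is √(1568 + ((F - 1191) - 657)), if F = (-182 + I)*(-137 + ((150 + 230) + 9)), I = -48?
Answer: 8*I*√910 ≈ 241.33*I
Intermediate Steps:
F = -57960 (F = (-182 - 48)*(-137 + ((150 + 230) + 9)) = -230*(-137 + (380 + 9)) = -230*(-137 + 389) = -230*252 = -57960)
√(1568 + ((F - 1191) - 657)) = √(1568 + ((-57960 - 1191) - 657)) = √(1568 + (-59151 - 657)) = √(1568 - 59808) = √(-58240) = 8*I*√910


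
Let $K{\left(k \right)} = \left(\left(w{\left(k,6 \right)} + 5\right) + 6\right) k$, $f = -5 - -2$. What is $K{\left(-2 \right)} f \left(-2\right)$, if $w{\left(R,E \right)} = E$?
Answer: $-204$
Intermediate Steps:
$f = -3$ ($f = -5 + 2 = -3$)
$K{\left(k \right)} = 17 k$ ($K{\left(k \right)} = \left(\left(6 + 5\right) + 6\right) k = \left(11 + 6\right) k = 17 k$)
$K{\left(-2 \right)} f \left(-2\right) = 17 \left(-2\right) \left(-3\right) \left(-2\right) = \left(-34\right) \left(-3\right) \left(-2\right) = 102 \left(-2\right) = -204$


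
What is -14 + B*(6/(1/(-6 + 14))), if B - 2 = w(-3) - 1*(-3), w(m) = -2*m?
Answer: 514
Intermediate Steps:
B = 11 (B = 2 + (-2*(-3) - 1*(-3)) = 2 + (6 + 3) = 2 + 9 = 11)
-14 + B*(6/(1/(-6 + 14))) = -14 + 11*(6/(1/(-6 + 14))) = -14 + 11*(6/(1/8)) = -14 + 11*(6/(⅛)) = -14 + 11*(6*8) = -14 + 11*48 = -14 + 528 = 514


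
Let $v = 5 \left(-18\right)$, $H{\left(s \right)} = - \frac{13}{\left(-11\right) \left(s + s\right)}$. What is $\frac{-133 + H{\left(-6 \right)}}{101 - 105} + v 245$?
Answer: $- \frac{11624831}{528} \approx -22017.0$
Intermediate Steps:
$H{\left(s \right)} = \frac{13}{22 s}$ ($H{\left(s \right)} = - \frac{13}{\left(-11\right) 2 s} = - \frac{13}{\left(-22\right) s} = - 13 \left(- \frac{1}{22 s}\right) = \frac{13}{22 s}$)
$v = -90$
$\frac{-133 + H{\left(-6 \right)}}{101 - 105} + v 245 = \frac{-133 + \frac{13}{22 \left(-6\right)}}{101 - 105} - 22050 = \frac{-133 + \frac{13}{22} \left(- \frac{1}{6}\right)}{-4} - 22050 = \left(-133 - \frac{13}{132}\right) \left(- \frac{1}{4}\right) - 22050 = \left(- \frac{17569}{132}\right) \left(- \frac{1}{4}\right) - 22050 = \frac{17569}{528} - 22050 = - \frac{11624831}{528}$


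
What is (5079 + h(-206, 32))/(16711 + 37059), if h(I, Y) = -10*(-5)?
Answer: 5129/53770 ≈ 0.095388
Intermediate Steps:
h(I, Y) = 50
(5079 + h(-206, 32))/(16711 + 37059) = (5079 + 50)/(16711 + 37059) = 5129/53770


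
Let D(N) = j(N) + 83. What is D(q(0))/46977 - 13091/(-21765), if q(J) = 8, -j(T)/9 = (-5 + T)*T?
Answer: 9715574/16229435 ≈ 0.59864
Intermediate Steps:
j(T) = -9*T*(-5 + T) (j(T) = -9*(-5 + T)*T = -9*T*(-5 + T))
D(N) = 83 + 9*N*(5 - N) (D(N) = 9*N*(5 - N) + 83 = 83 + 9*N*(5 - N))
D(q(0))/46977 - 13091/(-21765) = (83 - 9*8*(-5 + 8))/46977 - 13091/(-21765) = (83 - 9*8*3)*(1/46977) - 13091*(-1/21765) = (83 - 216)*(1/46977) + 13091/21765 = -133*1/46977 + 13091/21765 = -19/6711 + 13091/21765 = 9715574/16229435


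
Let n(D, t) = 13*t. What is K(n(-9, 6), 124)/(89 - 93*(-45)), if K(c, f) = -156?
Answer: -78/2137 ≈ -0.036500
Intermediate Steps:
K(n(-9, 6), 124)/(89 - 93*(-45)) = -156/(89 - 93*(-45)) = -156/(89 + 4185) = -156/4274 = -156*1/4274 = -78/2137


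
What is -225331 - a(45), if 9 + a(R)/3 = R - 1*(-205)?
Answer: -226054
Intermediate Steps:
a(R) = 588 + 3*R (a(R) = -27 + 3*(R - 1*(-205)) = -27 + 3*(R + 205) = -27 + 3*(205 + R) = -27 + (615 + 3*R) = 588 + 3*R)
-225331 - a(45) = -225331 - (588 + 3*45) = -225331 - (588 + 135) = -225331 - 1*723 = -225331 - 723 = -226054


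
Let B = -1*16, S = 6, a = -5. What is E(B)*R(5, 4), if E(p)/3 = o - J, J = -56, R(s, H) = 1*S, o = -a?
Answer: 1098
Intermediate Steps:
o = 5 (o = -1*(-5) = 5)
R(s, H) = 6 (R(s, H) = 1*6 = 6)
B = -16
E(p) = 183 (E(p) = 3*(5 - 1*(-56)) = 3*(5 + 56) = 3*61 = 183)
E(B)*R(5, 4) = 183*6 = 1098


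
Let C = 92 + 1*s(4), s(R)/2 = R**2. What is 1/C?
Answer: 1/124 ≈ 0.0080645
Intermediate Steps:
s(R) = 2*R**2
C = 124 (C = 92 + 1*(2*4**2) = 92 + 1*(2*16) = 92 + 1*32 = 92 + 32 = 124)
1/C = 1/124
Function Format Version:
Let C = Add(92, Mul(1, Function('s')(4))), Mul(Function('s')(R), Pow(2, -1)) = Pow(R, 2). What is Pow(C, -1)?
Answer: Rational(1, 124) ≈ 0.0080645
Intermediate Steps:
Function('s')(R) = Mul(2, Pow(R, 2))
C = 124 (C = Add(92, Mul(1, Mul(2, Pow(4, 2)))) = Add(92, Mul(1, Mul(2, 16))) = Add(92, Mul(1, 32)) = Add(92, 32) = 124)
Pow(C, -1) = Pow(124, -1) = Rational(1, 124)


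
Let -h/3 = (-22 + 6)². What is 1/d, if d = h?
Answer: -1/768 ≈ -0.0013021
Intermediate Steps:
h = -768 (h = -3*(-22 + 6)² = -3*(-16)² = -3*256 = -768)
d = -768
1/d = 1/(-768) = -1/768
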